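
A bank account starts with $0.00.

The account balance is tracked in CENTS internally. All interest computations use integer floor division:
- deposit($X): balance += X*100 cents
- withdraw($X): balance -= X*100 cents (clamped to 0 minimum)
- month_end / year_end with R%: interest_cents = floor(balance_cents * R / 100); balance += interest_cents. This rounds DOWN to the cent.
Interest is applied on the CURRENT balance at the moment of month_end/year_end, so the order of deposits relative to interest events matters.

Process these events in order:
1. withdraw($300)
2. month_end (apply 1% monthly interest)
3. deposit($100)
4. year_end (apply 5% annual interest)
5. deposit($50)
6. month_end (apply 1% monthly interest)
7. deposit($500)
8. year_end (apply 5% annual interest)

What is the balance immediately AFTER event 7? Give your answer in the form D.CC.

Answer: 656.55

Derivation:
After 1 (withdraw($300)): balance=$0.00 total_interest=$0.00
After 2 (month_end (apply 1% monthly interest)): balance=$0.00 total_interest=$0.00
After 3 (deposit($100)): balance=$100.00 total_interest=$0.00
After 4 (year_end (apply 5% annual interest)): balance=$105.00 total_interest=$5.00
After 5 (deposit($50)): balance=$155.00 total_interest=$5.00
After 6 (month_end (apply 1% monthly interest)): balance=$156.55 total_interest=$6.55
After 7 (deposit($500)): balance=$656.55 total_interest=$6.55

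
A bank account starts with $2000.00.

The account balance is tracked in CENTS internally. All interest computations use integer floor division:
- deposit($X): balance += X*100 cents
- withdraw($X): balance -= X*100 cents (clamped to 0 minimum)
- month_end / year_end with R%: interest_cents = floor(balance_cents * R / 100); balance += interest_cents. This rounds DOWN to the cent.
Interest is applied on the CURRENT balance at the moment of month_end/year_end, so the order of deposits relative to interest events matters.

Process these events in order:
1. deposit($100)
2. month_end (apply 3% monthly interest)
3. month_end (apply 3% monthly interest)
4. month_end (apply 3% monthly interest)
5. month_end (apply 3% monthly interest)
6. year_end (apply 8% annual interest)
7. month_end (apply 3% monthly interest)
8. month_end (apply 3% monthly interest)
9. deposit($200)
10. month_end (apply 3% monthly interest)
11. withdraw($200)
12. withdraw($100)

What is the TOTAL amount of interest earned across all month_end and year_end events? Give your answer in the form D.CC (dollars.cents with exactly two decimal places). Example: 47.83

Answer: 695.32

Derivation:
After 1 (deposit($100)): balance=$2100.00 total_interest=$0.00
After 2 (month_end (apply 3% monthly interest)): balance=$2163.00 total_interest=$63.00
After 3 (month_end (apply 3% monthly interest)): balance=$2227.89 total_interest=$127.89
After 4 (month_end (apply 3% monthly interest)): balance=$2294.72 total_interest=$194.72
After 5 (month_end (apply 3% monthly interest)): balance=$2363.56 total_interest=$263.56
After 6 (year_end (apply 8% annual interest)): balance=$2552.64 total_interest=$452.64
After 7 (month_end (apply 3% monthly interest)): balance=$2629.21 total_interest=$529.21
After 8 (month_end (apply 3% monthly interest)): balance=$2708.08 total_interest=$608.08
After 9 (deposit($200)): balance=$2908.08 total_interest=$608.08
After 10 (month_end (apply 3% monthly interest)): balance=$2995.32 total_interest=$695.32
After 11 (withdraw($200)): balance=$2795.32 total_interest=$695.32
After 12 (withdraw($100)): balance=$2695.32 total_interest=$695.32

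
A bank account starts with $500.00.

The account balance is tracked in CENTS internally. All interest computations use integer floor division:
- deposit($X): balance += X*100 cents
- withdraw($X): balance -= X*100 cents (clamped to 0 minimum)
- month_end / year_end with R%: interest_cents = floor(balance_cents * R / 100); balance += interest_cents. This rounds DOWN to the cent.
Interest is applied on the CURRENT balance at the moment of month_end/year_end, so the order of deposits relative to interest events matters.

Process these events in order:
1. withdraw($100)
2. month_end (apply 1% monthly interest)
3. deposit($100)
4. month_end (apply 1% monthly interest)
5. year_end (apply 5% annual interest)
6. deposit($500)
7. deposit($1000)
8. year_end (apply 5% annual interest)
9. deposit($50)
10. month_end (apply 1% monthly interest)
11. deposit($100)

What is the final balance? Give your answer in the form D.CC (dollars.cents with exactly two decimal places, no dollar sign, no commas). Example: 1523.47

Answer: 2308.07

Derivation:
After 1 (withdraw($100)): balance=$400.00 total_interest=$0.00
After 2 (month_end (apply 1% monthly interest)): balance=$404.00 total_interest=$4.00
After 3 (deposit($100)): balance=$504.00 total_interest=$4.00
After 4 (month_end (apply 1% monthly interest)): balance=$509.04 total_interest=$9.04
After 5 (year_end (apply 5% annual interest)): balance=$534.49 total_interest=$34.49
After 6 (deposit($500)): balance=$1034.49 total_interest=$34.49
After 7 (deposit($1000)): balance=$2034.49 total_interest=$34.49
After 8 (year_end (apply 5% annual interest)): balance=$2136.21 total_interest=$136.21
After 9 (deposit($50)): balance=$2186.21 total_interest=$136.21
After 10 (month_end (apply 1% monthly interest)): balance=$2208.07 total_interest=$158.07
After 11 (deposit($100)): balance=$2308.07 total_interest=$158.07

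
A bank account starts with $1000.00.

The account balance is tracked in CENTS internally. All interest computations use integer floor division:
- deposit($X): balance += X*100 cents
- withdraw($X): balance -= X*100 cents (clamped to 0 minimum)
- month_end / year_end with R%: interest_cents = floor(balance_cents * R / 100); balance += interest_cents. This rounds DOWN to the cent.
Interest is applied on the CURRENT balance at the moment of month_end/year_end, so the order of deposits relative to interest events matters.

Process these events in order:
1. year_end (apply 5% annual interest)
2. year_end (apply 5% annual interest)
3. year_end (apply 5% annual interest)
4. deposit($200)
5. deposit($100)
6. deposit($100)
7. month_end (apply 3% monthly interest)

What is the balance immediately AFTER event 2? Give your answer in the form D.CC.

After 1 (year_end (apply 5% annual interest)): balance=$1050.00 total_interest=$50.00
After 2 (year_end (apply 5% annual interest)): balance=$1102.50 total_interest=$102.50

Answer: 1102.50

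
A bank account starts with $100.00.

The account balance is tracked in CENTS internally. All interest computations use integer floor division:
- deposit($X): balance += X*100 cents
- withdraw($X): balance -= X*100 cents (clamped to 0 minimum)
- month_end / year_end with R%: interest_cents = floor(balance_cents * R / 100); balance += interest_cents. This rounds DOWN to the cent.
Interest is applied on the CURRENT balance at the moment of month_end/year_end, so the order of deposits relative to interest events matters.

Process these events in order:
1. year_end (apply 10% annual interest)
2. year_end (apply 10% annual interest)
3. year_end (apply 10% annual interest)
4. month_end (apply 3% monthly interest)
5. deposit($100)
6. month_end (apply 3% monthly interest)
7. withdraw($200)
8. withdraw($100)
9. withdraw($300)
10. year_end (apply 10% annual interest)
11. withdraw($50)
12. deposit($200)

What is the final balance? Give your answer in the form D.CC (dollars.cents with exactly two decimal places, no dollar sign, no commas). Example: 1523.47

Answer: 200.00

Derivation:
After 1 (year_end (apply 10% annual interest)): balance=$110.00 total_interest=$10.00
After 2 (year_end (apply 10% annual interest)): balance=$121.00 total_interest=$21.00
After 3 (year_end (apply 10% annual interest)): balance=$133.10 total_interest=$33.10
After 4 (month_end (apply 3% monthly interest)): balance=$137.09 total_interest=$37.09
After 5 (deposit($100)): balance=$237.09 total_interest=$37.09
After 6 (month_end (apply 3% monthly interest)): balance=$244.20 total_interest=$44.20
After 7 (withdraw($200)): balance=$44.20 total_interest=$44.20
After 8 (withdraw($100)): balance=$0.00 total_interest=$44.20
After 9 (withdraw($300)): balance=$0.00 total_interest=$44.20
After 10 (year_end (apply 10% annual interest)): balance=$0.00 total_interest=$44.20
After 11 (withdraw($50)): balance=$0.00 total_interest=$44.20
After 12 (deposit($200)): balance=$200.00 total_interest=$44.20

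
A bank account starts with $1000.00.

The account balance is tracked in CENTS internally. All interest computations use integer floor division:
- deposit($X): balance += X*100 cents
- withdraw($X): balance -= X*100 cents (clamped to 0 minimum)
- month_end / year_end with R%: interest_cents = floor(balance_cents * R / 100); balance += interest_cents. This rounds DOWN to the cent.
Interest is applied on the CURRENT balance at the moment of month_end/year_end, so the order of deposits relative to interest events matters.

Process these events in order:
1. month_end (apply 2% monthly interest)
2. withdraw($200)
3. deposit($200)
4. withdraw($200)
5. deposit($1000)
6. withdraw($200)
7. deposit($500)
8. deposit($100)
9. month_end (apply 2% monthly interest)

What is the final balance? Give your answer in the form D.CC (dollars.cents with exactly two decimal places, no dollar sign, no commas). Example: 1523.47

Answer: 2264.40

Derivation:
After 1 (month_end (apply 2% monthly interest)): balance=$1020.00 total_interest=$20.00
After 2 (withdraw($200)): balance=$820.00 total_interest=$20.00
After 3 (deposit($200)): balance=$1020.00 total_interest=$20.00
After 4 (withdraw($200)): balance=$820.00 total_interest=$20.00
After 5 (deposit($1000)): balance=$1820.00 total_interest=$20.00
After 6 (withdraw($200)): balance=$1620.00 total_interest=$20.00
After 7 (deposit($500)): balance=$2120.00 total_interest=$20.00
After 8 (deposit($100)): balance=$2220.00 total_interest=$20.00
After 9 (month_end (apply 2% monthly interest)): balance=$2264.40 total_interest=$64.40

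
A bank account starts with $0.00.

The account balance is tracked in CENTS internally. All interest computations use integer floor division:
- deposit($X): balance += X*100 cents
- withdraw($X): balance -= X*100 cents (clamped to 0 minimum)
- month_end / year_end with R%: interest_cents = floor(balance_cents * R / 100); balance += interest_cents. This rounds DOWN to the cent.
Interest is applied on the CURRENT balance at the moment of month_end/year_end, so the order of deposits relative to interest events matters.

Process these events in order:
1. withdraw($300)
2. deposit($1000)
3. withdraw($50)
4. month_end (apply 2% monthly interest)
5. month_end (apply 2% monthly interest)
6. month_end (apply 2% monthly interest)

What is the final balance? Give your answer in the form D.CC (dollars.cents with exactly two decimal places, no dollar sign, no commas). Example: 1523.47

Answer: 1008.14

Derivation:
After 1 (withdraw($300)): balance=$0.00 total_interest=$0.00
After 2 (deposit($1000)): balance=$1000.00 total_interest=$0.00
After 3 (withdraw($50)): balance=$950.00 total_interest=$0.00
After 4 (month_end (apply 2% monthly interest)): balance=$969.00 total_interest=$19.00
After 5 (month_end (apply 2% monthly interest)): balance=$988.38 total_interest=$38.38
After 6 (month_end (apply 2% monthly interest)): balance=$1008.14 total_interest=$58.14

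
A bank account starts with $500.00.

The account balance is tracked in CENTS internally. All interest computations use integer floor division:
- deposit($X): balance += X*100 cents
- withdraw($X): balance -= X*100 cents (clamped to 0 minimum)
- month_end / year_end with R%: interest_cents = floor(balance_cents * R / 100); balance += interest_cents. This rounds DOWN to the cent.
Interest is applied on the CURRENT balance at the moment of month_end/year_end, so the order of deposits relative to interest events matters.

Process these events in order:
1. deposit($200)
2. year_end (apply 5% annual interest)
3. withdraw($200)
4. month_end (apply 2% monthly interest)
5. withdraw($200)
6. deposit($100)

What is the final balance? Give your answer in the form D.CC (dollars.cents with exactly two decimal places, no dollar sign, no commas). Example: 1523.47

Answer: 445.70

Derivation:
After 1 (deposit($200)): balance=$700.00 total_interest=$0.00
After 2 (year_end (apply 5% annual interest)): balance=$735.00 total_interest=$35.00
After 3 (withdraw($200)): balance=$535.00 total_interest=$35.00
After 4 (month_end (apply 2% monthly interest)): balance=$545.70 total_interest=$45.70
After 5 (withdraw($200)): balance=$345.70 total_interest=$45.70
After 6 (deposit($100)): balance=$445.70 total_interest=$45.70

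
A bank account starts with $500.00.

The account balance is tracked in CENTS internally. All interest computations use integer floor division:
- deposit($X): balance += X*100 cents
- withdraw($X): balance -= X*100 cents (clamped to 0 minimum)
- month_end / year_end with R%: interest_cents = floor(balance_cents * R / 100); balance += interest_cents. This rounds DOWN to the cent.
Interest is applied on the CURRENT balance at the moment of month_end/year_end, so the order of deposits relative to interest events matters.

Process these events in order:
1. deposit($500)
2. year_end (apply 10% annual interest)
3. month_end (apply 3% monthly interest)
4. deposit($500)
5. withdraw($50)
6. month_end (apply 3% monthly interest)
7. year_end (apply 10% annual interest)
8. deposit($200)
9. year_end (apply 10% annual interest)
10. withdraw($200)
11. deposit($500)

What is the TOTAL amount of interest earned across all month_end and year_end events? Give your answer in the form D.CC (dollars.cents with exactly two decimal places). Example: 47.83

Answer: 542.88

Derivation:
After 1 (deposit($500)): balance=$1000.00 total_interest=$0.00
After 2 (year_end (apply 10% annual interest)): balance=$1100.00 total_interest=$100.00
After 3 (month_end (apply 3% monthly interest)): balance=$1133.00 total_interest=$133.00
After 4 (deposit($500)): balance=$1633.00 total_interest=$133.00
After 5 (withdraw($50)): balance=$1583.00 total_interest=$133.00
After 6 (month_end (apply 3% monthly interest)): balance=$1630.49 total_interest=$180.49
After 7 (year_end (apply 10% annual interest)): balance=$1793.53 total_interest=$343.53
After 8 (deposit($200)): balance=$1993.53 total_interest=$343.53
After 9 (year_end (apply 10% annual interest)): balance=$2192.88 total_interest=$542.88
After 10 (withdraw($200)): balance=$1992.88 total_interest=$542.88
After 11 (deposit($500)): balance=$2492.88 total_interest=$542.88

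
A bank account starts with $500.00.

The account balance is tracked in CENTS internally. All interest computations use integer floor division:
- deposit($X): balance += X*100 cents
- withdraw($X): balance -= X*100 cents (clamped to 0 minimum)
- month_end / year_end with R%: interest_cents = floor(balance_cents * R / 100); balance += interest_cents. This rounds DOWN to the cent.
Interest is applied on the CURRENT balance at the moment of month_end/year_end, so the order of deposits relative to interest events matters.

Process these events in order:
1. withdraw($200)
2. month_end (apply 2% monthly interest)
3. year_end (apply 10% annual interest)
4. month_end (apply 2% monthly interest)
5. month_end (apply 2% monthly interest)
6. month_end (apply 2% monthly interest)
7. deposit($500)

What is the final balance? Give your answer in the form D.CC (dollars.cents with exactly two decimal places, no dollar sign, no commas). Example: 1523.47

After 1 (withdraw($200)): balance=$300.00 total_interest=$0.00
After 2 (month_end (apply 2% monthly interest)): balance=$306.00 total_interest=$6.00
After 3 (year_end (apply 10% annual interest)): balance=$336.60 total_interest=$36.60
After 4 (month_end (apply 2% monthly interest)): balance=$343.33 total_interest=$43.33
After 5 (month_end (apply 2% monthly interest)): balance=$350.19 total_interest=$50.19
After 6 (month_end (apply 2% monthly interest)): balance=$357.19 total_interest=$57.19
After 7 (deposit($500)): balance=$857.19 total_interest=$57.19

Answer: 857.19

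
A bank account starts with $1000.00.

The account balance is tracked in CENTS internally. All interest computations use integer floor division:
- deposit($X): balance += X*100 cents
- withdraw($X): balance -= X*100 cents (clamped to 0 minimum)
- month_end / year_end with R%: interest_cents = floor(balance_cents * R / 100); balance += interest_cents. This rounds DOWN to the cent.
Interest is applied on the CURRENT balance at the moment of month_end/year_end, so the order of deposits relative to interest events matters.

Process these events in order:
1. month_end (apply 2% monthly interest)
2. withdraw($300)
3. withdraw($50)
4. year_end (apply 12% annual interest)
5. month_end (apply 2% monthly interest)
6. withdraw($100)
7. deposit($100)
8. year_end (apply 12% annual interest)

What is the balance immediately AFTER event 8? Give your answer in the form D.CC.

After 1 (month_end (apply 2% monthly interest)): balance=$1020.00 total_interest=$20.00
After 2 (withdraw($300)): balance=$720.00 total_interest=$20.00
After 3 (withdraw($50)): balance=$670.00 total_interest=$20.00
After 4 (year_end (apply 12% annual interest)): balance=$750.40 total_interest=$100.40
After 5 (month_end (apply 2% monthly interest)): balance=$765.40 total_interest=$115.40
After 6 (withdraw($100)): balance=$665.40 total_interest=$115.40
After 7 (deposit($100)): balance=$765.40 total_interest=$115.40
After 8 (year_end (apply 12% annual interest)): balance=$857.24 total_interest=$207.24

Answer: 857.24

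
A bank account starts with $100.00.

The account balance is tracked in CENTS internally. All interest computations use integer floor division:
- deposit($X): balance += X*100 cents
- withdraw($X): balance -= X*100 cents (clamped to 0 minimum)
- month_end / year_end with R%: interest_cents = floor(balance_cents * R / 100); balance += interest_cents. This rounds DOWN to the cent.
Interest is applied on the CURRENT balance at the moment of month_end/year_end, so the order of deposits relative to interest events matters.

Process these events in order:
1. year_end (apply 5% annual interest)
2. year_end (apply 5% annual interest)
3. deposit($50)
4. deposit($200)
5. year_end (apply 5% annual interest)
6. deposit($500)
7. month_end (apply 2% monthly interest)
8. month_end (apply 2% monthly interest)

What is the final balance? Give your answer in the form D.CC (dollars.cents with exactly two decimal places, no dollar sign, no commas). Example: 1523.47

After 1 (year_end (apply 5% annual interest)): balance=$105.00 total_interest=$5.00
After 2 (year_end (apply 5% annual interest)): balance=$110.25 total_interest=$10.25
After 3 (deposit($50)): balance=$160.25 total_interest=$10.25
After 4 (deposit($200)): balance=$360.25 total_interest=$10.25
After 5 (year_end (apply 5% annual interest)): balance=$378.26 total_interest=$28.26
After 6 (deposit($500)): balance=$878.26 total_interest=$28.26
After 7 (month_end (apply 2% monthly interest)): balance=$895.82 total_interest=$45.82
After 8 (month_end (apply 2% monthly interest)): balance=$913.73 total_interest=$63.73

Answer: 913.73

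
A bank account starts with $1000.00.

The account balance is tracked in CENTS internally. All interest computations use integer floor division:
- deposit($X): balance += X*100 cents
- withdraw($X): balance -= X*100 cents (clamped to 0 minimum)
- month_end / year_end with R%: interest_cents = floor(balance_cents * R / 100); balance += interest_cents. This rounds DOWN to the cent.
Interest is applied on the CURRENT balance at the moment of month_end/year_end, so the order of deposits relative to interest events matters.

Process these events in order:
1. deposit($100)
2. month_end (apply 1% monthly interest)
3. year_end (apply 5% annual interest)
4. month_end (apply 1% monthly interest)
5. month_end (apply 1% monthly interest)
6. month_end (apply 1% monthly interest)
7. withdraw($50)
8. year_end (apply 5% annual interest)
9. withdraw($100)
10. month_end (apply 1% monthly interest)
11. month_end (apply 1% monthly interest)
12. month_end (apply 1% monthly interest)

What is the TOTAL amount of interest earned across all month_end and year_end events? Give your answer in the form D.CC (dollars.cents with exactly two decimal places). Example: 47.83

After 1 (deposit($100)): balance=$1100.00 total_interest=$0.00
After 2 (month_end (apply 1% monthly interest)): balance=$1111.00 total_interest=$11.00
After 3 (year_end (apply 5% annual interest)): balance=$1166.55 total_interest=$66.55
After 4 (month_end (apply 1% monthly interest)): balance=$1178.21 total_interest=$78.21
After 5 (month_end (apply 1% monthly interest)): balance=$1189.99 total_interest=$89.99
After 6 (month_end (apply 1% monthly interest)): balance=$1201.88 total_interest=$101.88
After 7 (withdraw($50)): balance=$1151.88 total_interest=$101.88
After 8 (year_end (apply 5% annual interest)): balance=$1209.47 total_interest=$159.47
After 9 (withdraw($100)): balance=$1109.47 total_interest=$159.47
After 10 (month_end (apply 1% monthly interest)): balance=$1120.56 total_interest=$170.56
After 11 (month_end (apply 1% monthly interest)): balance=$1131.76 total_interest=$181.76
After 12 (month_end (apply 1% monthly interest)): balance=$1143.07 total_interest=$193.07

Answer: 193.07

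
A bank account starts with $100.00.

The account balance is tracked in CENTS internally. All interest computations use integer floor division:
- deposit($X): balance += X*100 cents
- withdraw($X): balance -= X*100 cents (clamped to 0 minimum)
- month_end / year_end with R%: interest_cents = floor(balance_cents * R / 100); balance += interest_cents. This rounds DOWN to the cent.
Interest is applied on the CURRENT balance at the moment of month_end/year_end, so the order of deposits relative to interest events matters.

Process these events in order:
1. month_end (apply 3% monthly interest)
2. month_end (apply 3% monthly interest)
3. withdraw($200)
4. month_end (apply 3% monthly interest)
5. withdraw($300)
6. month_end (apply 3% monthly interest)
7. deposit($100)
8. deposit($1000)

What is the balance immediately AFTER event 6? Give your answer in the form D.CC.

Answer: 0.00

Derivation:
After 1 (month_end (apply 3% monthly interest)): balance=$103.00 total_interest=$3.00
After 2 (month_end (apply 3% monthly interest)): balance=$106.09 total_interest=$6.09
After 3 (withdraw($200)): balance=$0.00 total_interest=$6.09
After 4 (month_end (apply 3% monthly interest)): balance=$0.00 total_interest=$6.09
After 5 (withdraw($300)): balance=$0.00 total_interest=$6.09
After 6 (month_end (apply 3% monthly interest)): balance=$0.00 total_interest=$6.09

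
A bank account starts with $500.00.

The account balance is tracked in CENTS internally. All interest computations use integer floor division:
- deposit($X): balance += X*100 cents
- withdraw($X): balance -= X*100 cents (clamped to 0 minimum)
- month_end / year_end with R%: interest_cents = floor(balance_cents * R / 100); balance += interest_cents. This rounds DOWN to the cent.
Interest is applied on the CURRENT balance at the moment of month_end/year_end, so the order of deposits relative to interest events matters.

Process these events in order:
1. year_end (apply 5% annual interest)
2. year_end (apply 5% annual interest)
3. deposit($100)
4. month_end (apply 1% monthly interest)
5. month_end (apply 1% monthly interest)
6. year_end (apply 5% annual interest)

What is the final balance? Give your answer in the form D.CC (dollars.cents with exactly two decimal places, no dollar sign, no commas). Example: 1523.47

After 1 (year_end (apply 5% annual interest)): balance=$525.00 total_interest=$25.00
After 2 (year_end (apply 5% annual interest)): balance=$551.25 total_interest=$51.25
After 3 (deposit($100)): balance=$651.25 total_interest=$51.25
After 4 (month_end (apply 1% monthly interest)): balance=$657.76 total_interest=$57.76
After 5 (month_end (apply 1% monthly interest)): balance=$664.33 total_interest=$64.33
After 6 (year_end (apply 5% annual interest)): balance=$697.54 total_interest=$97.54

Answer: 697.54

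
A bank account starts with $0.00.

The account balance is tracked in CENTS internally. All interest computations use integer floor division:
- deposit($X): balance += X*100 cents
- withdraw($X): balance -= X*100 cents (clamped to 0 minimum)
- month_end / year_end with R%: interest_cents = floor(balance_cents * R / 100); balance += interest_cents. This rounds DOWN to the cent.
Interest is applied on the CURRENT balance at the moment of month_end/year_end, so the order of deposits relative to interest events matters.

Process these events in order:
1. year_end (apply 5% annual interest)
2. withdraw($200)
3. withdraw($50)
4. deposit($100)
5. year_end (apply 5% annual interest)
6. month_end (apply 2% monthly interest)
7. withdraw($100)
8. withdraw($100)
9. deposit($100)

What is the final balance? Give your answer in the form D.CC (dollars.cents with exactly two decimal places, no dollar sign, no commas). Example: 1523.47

Answer: 100.00

Derivation:
After 1 (year_end (apply 5% annual interest)): balance=$0.00 total_interest=$0.00
After 2 (withdraw($200)): balance=$0.00 total_interest=$0.00
After 3 (withdraw($50)): balance=$0.00 total_interest=$0.00
After 4 (deposit($100)): balance=$100.00 total_interest=$0.00
After 5 (year_end (apply 5% annual interest)): balance=$105.00 total_interest=$5.00
After 6 (month_end (apply 2% monthly interest)): balance=$107.10 total_interest=$7.10
After 7 (withdraw($100)): balance=$7.10 total_interest=$7.10
After 8 (withdraw($100)): balance=$0.00 total_interest=$7.10
After 9 (deposit($100)): balance=$100.00 total_interest=$7.10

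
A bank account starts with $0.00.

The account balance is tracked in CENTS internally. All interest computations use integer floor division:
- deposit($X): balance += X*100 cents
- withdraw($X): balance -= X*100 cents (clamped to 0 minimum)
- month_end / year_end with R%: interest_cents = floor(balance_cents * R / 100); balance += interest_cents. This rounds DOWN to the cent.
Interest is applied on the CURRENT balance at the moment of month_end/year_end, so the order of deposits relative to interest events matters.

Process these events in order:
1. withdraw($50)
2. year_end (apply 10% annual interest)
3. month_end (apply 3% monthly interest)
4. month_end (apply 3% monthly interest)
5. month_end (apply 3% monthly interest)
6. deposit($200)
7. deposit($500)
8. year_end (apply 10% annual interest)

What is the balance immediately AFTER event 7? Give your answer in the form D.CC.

Answer: 700.00

Derivation:
After 1 (withdraw($50)): balance=$0.00 total_interest=$0.00
After 2 (year_end (apply 10% annual interest)): balance=$0.00 total_interest=$0.00
After 3 (month_end (apply 3% monthly interest)): balance=$0.00 total_interest=$0.00
After 4 (month_end (apply 3% monthly interest)): balance=$0.00 total_interest=$0.00
After 5 (month_end (apply 3% monthly interest)): balance=$0.00 total_interest=$0.00
After 6 (deposit($200)): balance=$200.00 total_interest=$0.00
After 7 (deposit($500)): balance=$700.00 total_interest=$0.00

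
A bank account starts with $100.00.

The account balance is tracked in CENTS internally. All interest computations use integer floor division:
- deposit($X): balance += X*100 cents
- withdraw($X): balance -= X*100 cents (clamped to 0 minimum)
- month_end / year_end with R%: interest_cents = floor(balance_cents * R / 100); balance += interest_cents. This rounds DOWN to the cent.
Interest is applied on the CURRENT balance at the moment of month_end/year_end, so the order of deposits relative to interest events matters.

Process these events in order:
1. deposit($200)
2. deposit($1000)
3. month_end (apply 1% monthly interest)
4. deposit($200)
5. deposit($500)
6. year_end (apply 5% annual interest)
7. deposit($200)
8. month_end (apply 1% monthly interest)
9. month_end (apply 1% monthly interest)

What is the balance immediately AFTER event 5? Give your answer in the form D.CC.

Answer: 2013.00

Derivation:
After 1 (deposit($200)): balance=$300.00 total_interest=$0.00
After 2 (deposit($1000)): balance=$1300.00 total_interest=$0.00
After 3 (month_end (apply 1% monthly interest)): balance=$1313.00 total_interest=$13.00
After 4 (deposit($200)): balance=$1513.00 total_interest=$13.00
After 5 (deposit($500)): balance=$2013.00 total_interest=$13.00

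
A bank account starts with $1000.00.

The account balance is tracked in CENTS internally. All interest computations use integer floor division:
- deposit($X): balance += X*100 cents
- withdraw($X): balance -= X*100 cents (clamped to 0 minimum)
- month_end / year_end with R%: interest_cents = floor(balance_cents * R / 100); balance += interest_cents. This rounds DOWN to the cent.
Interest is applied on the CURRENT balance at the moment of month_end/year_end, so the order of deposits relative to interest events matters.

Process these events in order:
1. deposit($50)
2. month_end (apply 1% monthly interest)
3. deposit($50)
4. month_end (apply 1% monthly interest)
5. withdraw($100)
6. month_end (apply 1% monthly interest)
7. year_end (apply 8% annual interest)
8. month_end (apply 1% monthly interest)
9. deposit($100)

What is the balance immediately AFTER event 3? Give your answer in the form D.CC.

After 1 (deposit($50)): balance=$1050.00 total_interest=$0.00
After 2 (month_end (apply 1% monthly interest)): balance=$1060.50 total_interest=$10.50
After 3 (deposit($50)): balance=$1110.50 total_interest=$10.50

Answer: 1110.50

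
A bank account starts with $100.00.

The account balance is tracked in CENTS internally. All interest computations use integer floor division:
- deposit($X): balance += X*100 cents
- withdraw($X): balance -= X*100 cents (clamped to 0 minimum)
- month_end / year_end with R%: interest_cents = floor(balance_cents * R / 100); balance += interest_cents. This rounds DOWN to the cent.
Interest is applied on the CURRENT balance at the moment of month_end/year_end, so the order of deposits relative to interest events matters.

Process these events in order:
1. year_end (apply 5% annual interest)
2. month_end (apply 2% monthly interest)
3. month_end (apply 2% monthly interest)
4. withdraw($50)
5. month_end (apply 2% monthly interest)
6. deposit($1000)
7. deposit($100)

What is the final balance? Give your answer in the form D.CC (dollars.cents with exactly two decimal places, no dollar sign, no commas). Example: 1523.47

After 1 (year_end (apply 5% annual interest)): balance=$105.00 total_interest=$5.00
After 2 (month_end (apply 2% monthly interest)): balance=$107.10 total_interest=$7.10
After 3 (month_end (apply 2% monthly interest)): balance=$109.24 total_interest=$9.24
After 4 (withdraw($50)): balance=$59.24 total_interest=$9.24
After 5 (month_end (apply 2% monthly interest)): balance=$60.42 total_interest=$10.42
After 6 (deposit($1000)): balance=$1060.42 total_interest=$10.42
After 7 (deposit($100)): balance=$1160.42 total_interest=$10.42

Answer: 1160.42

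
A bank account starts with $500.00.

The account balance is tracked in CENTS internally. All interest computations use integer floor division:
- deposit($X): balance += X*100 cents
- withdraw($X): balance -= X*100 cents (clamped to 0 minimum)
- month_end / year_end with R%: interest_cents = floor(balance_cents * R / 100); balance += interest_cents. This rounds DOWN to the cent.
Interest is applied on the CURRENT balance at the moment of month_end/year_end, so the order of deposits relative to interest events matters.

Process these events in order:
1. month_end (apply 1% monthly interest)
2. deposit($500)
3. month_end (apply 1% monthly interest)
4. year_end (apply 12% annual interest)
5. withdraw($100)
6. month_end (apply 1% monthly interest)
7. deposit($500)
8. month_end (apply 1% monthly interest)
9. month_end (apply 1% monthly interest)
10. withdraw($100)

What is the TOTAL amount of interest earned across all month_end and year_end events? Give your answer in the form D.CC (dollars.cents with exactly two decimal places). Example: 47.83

After 1 (month_end (apply 1% monthly interest)): balance=$505.00 total_interest=$5.00
After 2 (deposit($500)): balance=$1005.00 total_interest=$5.00
After 3 (month_end (apply 1% monthly interest)): balance=$1015.05 total_interest=$15.05
After 4 (year_end (apply 12% annual interest)): balance=$1136.85 total_interest=$136.85
After 5 (withdraw($100)): balance=$1036.85 total_interest=$136.85
After 6 (month_end (apply 1% monthly interest)): balance=$1047.21 total_interest=$147.21
After 7 (deposit($500)): balance=$1547.21 total_interest=$147.21
After 8 (month_end (apply 1% monthly interest)): balance=$1562.68 total_interest=$162.68
After 9 (month_end (apply 1% monthly interest)): balance=$1578.30 total_interest=$178.30
After 10 (withdraw($100)): balance=$1478.30 total_interest=$178.30

Answer: 178.30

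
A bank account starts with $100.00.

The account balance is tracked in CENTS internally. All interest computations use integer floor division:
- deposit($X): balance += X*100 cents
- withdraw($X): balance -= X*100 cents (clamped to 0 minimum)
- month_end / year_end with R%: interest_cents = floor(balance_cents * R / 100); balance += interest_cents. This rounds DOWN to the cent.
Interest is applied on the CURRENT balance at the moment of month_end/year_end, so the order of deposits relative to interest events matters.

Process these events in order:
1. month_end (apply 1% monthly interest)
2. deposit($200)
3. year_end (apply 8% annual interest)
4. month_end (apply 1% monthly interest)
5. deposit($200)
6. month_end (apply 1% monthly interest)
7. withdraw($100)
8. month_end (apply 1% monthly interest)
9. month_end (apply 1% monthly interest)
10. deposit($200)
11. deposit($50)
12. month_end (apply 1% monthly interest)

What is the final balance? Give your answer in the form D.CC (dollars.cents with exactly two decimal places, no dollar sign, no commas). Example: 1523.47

After 1 (month_end (apply 1% monthly interest)): balance=$101.00 total_interest=$1.00
After 2 (deposit($200)): balance=$301.00 total_interest=$1.00
After 3 (year_end (apply 8% annual interest)): balance=$325.08 total_interest=$25.08
After 4 (month_end (apply 1% monthly interest)): balance=$328.33 total_interest=$28.33
After 5 (deposit($200)): balance=$528.33 total_interest=$28.33
After 6 (month_end (apply 1% monthly interest)): balance=$533.61 total_interest=$33.61
After 7 (withdraw($100)): balance=$433.61 total_interest=$33.61
After 8 (month_end (apply 1% monthly interest)): balance=$437.94 total_interest=$37.94
After 9 (month_end (apply 1% monthly interest)): balance=$442.31 total_interest=$42.31
After 10 (deposit($200)): balance=$642.31 total_interest=$42.31
After 11 (deposit($50)): balance=$692.31 total_interest=$42.31
After 12 (month_end (apply 1% monthly interest)): balance=$699.23 total_interest=$49.23

Answer: 699.23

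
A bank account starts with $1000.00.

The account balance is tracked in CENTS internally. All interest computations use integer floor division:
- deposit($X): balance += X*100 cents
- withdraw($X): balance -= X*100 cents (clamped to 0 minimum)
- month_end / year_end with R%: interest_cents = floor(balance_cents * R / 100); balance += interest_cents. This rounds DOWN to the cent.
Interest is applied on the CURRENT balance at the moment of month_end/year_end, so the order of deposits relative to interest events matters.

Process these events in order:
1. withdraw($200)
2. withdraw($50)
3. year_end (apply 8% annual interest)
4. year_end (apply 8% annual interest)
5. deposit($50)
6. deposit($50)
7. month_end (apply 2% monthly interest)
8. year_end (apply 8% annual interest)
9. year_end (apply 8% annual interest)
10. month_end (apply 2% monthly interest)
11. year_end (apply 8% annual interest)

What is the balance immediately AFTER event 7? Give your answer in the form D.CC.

After 1 (withdraw($200)): balance=$800.00 total_interest=$0.00
After 2 (withdraw($50)): balance=$750.00 total_interest=$0.00
After 3 (year_end (apply 8% annual interest)): balance=$810.00 total_interest=$60.00
After 4 (year_end (apply 8% annual interest)): balance=$874.80 total_interest=$124.80
After 5 (deposit($50)): balance=$924.80 total_interest=$124.80
After 6 (deposit($50)): balance=$974.80 total_interest=$124.80
After 7 (month_end (apply 2% monthly interest)): balance=$994.29 total_interest=$144.29

Answer: 994.29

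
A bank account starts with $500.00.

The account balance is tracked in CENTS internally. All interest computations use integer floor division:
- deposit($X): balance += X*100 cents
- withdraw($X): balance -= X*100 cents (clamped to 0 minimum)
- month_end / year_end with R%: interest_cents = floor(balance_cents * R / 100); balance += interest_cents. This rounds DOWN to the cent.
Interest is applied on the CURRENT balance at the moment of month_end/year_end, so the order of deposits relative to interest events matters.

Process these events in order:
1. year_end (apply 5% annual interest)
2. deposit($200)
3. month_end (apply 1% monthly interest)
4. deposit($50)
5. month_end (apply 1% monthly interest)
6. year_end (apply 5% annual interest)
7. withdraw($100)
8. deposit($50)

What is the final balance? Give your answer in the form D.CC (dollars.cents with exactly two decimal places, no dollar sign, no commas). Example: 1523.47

Answer: 779.57

Derivation:
After 1 (year_end (apply 5% annual interest)): balance=$525.00 total_interest=$25.00
After 2 (deposit($200)): balance=$725.00 total_interest=$25.00
After 3 (month_end (apply 1% monthly interest)): balance=$732.25 total_interest=$32.25
After 4 (deposit($50)): balance=$782.25 total_interest=$32.25
After 5 (month_end (apply 1% monthly interest)): balance=$790.07 total_interest=$40.07
After 6 (year_end (apply 5% annual interest)): balance=$829.57 total_interest=$79.57
After 7 (withdraw($100)): balance=$729.57 total_interest=$79.57
After 8 (deposit($50)): balance=$779.57 total_interest=$79.57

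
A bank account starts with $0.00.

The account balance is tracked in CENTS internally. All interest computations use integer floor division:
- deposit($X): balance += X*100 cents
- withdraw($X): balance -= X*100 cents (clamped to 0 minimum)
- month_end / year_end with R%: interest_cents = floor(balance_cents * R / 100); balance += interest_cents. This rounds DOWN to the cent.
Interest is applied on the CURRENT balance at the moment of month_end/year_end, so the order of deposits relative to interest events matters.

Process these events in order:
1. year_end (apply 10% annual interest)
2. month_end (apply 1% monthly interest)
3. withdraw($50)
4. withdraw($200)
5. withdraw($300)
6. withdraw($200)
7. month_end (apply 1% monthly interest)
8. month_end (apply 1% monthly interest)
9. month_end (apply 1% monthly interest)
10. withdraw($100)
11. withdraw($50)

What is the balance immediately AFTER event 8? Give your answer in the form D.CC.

Answer: 0.00

Derivation:
After 1 (year_end (apply 10% annual interest)): balance=$0.00 total_interest=$0.00
After 2 (month_end (apply 1% monthly interest)): balance=$0.00 total_interest=$0.00
After 3 (withdraw($50)): balance=$0.00 total_interest=$0.00
After 4 (withdraw($200)): balance=$0.00 total_interest=$0.00
After 5 (withdraw($300)): balance=$0.00 total_interest=$0.00
After 6 (withdraw($200)): balance=$0.00 total_interest=$0.00
After 7 (month_end (apply 1% monthly interest)): balance=$0.00 total_interest=$0.00
After 8 (month_end (apply 1% monthly interest)): balance=$0.00 total_interest=$0.00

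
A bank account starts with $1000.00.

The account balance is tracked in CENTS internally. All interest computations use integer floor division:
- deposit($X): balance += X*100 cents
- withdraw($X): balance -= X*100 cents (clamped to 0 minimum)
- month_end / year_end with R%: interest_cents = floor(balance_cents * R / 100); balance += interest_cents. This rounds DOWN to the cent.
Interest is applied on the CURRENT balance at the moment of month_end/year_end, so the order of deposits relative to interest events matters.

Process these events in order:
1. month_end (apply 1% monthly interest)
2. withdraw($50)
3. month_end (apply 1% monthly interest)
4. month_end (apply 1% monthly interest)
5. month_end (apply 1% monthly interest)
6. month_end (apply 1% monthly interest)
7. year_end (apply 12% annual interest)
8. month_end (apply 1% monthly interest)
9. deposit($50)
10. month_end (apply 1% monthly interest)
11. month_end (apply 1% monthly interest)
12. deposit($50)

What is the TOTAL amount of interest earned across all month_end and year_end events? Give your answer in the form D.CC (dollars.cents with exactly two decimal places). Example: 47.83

After 1 (month_end (apply 1% monthly interest)): balance=$1010.00 total_interest=$10.00
After 2 (withdraw($50)): balance=$960.00 total_interest=$10.00
After 3 (month_end (apply 1% monthly interest)): balance=$969.60 total_interest=$19.60
After 4 (month_end (apply 1% monthly interest)): balance=$979.29 total_interest=$29.29
After 5 (month_end (apply 1% monthly interest)): balance=$989.08 total_interest=$39.08
After 6 (month_end (apply 1% monthly interest)): balance=$998.97 total_interest=$48.97
After 7 (year_end (apply 12% annual interest)): balance=$1118.84 total_interest=$168.84
After 8 (month_end (apply 1% monthly interest)): balance=$1130.02 total_interest=$180.02
After 9 (deposit($50)): balance=$1180.02 total_interest=$180.02
After 10 (month_end (apply 1% monthly interest)): balance=$1191.82 total_interest=$191.82
After 11 (month_end (apply 1% monthly interest)): balance=$1203.73 total_interest=$203.73
After 12 (deposit($50)): balance=$1253.73 total_interest=$203.73

Answer: 203.73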